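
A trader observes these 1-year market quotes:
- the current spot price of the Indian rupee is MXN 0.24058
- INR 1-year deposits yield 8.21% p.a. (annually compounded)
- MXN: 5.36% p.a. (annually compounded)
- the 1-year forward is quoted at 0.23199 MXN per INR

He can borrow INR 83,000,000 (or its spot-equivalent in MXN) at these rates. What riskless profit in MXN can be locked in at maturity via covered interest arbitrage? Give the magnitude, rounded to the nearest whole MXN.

T = 1 year.
Keep in INR, deliver into the forward: 83,000,000·1.082100·0.23199 = MXN 20,836,019.46.
Swap to MXN now, deposit: 83,000,000·0.24058·1.053600 = MXN 21,038,432.30.
The quoted forward undervalues INR, so borrow INR, convert to MXN at spot, deposit the MXN at 5.36%, and buy INR forward at 0.23199 to cover the loan.
Profit = 21,038,432.30 − 20,836,019.46 = MXN 202,413.

MXN 202,413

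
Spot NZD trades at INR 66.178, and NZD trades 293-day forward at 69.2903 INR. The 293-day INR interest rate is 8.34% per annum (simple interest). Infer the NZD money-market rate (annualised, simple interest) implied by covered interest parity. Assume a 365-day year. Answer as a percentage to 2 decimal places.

2.37%

T = 293/365 years.
By CIP, F/S equals the INR-to-NZD growth ratio: 69.2903/66.178 = 1.0470292.
The INR side grows by 1 + 0.0834×293/365 = 1.0669485.
Hence g_NZD = 1.0190246.
(1.0190246 − 1)/T = 0.023700, i.e. 2.37%.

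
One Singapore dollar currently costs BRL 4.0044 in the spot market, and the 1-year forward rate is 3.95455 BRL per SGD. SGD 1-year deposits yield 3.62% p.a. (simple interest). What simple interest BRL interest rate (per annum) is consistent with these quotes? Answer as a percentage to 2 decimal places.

T = 1 year.
By CIP, F/S equals the BRL-to-SGD growth ratio: 3.95455/4.0044 = 0.9875512.
The SGD side grows by 1 + 0.0362×1 = 1.036200.
That pins the BRL growth at 1.0233006.
(1.0233006 − 1)/T = 0.023301, i.e. 2.33%.

2.33%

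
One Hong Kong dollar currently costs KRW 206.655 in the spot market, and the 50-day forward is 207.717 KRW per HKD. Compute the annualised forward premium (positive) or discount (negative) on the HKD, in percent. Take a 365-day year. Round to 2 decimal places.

T = 50/365 years.
(F − S)/S = (207.717 − 206.655)/206.655 = 0.0051390.
×(1/T) gives 3.75% p.a.

+3.75%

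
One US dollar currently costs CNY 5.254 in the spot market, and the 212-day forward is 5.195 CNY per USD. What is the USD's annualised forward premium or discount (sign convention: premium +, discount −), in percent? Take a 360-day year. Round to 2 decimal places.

T = 212/360 years.
(F − S)/S = (5.195 − 5.254)/5.254 = -0.0112295.
×(1/T) gives -1.91% p.a.

-1.91%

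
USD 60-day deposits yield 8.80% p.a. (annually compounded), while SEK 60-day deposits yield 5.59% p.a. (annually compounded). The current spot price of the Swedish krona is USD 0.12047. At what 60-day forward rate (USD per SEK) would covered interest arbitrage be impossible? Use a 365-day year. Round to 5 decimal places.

T = 60/365 years.
USD accumulates by (1 + 0.0880)^(60/365) = 1.0139609.
Growth of 1 SEK over T: (1 + 0.0559)^(60/365) = 1.0089815.
So F = 0.12047 × 1.0139609 / 1.0089815 = 0.1210645 (USD/SEK).

0.12106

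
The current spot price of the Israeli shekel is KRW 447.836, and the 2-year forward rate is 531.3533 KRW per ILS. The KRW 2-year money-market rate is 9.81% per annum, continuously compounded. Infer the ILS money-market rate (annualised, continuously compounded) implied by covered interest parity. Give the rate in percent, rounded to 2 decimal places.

1.26%

T = 2 years.
CIP gives F = S · g_KRW/g_ILS, so g_KRW/g_ILS = 531.3533/447.836 = 1.1864908.
The KRW side grows by e^(0.0981×2) = 1.2167702.
That pins the ILS growth at 1.0255201.
r = ln(1.0255201)/2 = 0.012600 → 1.26%.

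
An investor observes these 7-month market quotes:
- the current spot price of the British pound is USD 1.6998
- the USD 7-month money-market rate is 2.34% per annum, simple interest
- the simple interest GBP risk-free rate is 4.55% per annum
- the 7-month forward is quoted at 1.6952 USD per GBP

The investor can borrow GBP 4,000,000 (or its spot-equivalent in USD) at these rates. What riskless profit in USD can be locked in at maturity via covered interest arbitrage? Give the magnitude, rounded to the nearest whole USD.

USD 68,765

T = 7/12 years.
Keep in GBP, deliver into the forward: 4,000,000·1.026541667·1.6952 = USD 6,960,773.74.
Swap to USD now, deposit: 4,000,000·1.6998·1.013650 = USD 6,892,009.08.
The quoted forward overvalues GBP, so borrow USD, buy GBP at spot, deposit the GBP at 4.55%, and sell the proceeds forward at 1.6952.
Profit = 6,960,773.74 − 6,892,009.08 = USD 68,765.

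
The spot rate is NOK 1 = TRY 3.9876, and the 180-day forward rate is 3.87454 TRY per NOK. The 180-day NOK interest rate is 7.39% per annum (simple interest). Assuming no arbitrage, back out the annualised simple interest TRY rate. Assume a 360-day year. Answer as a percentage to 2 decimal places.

1.51%

T = 180/360 years.
By CIP, F/S equals the TRY-to-NOK growth ratio: 3.87454/3.9876 = 0.9716471.
NOK growth factor: 1 + 0.0739×180/360 = 1.036950.
That pins the TRY growth at 1.0075495.
(1.0075495 − 1)/T = 0.015099, i.e. 1.51%.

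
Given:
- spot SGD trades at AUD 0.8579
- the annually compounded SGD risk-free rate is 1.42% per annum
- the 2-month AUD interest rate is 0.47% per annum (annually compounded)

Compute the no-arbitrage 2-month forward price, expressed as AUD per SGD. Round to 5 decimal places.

T = 2/12 years.
Growth of 1 AUD over T: (1 + 0.0047)^(2/12) = 1.0007818.
Growth of 1 SGD over T: (1 + 0.0142)^(2/12) = 1.0023528.
Forward (AUD per SGD) = 0.8579 × 1.0007818 / 1.0023528 = 0.8565554.

0.85656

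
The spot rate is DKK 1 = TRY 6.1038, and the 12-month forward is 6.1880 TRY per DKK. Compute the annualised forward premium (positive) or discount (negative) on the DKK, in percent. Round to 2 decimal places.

T = 1 year.
(F − S)/S = (6.1880 − 6.1038)/6.1038 = 0.0137947.
Per annum: 0.0137947 / 1 = 0.013795 = 1.38%.

+1.38%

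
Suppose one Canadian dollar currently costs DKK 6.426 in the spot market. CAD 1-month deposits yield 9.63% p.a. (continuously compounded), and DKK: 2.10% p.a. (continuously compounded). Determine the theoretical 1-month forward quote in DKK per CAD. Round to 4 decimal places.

T = 1/12 years.
Growth of 1 DKK over T: e^(0.0210×1/12) = 1.0017515.
Growth of 1 CAD over T: e^(0.0963×1/12) = 1.0080573.
So F = 6.426 × 1.0017515 / 1.0080573 = 6.385803 (DKK/CAD).

6.3858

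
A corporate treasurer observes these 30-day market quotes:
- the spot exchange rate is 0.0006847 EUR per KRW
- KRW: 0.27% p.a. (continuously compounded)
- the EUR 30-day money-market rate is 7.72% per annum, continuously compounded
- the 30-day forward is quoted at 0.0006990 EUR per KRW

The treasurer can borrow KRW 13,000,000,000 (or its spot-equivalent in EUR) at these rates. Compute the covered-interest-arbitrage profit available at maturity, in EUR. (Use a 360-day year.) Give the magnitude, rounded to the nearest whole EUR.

T = 30/360 years.
Route A — deposit KRW, sell forward: 13,000,000,000 × 1.000225025 × 0.0006990 = EUR 9,089,044.80.
Route B — convert at spot, deposit EUR: 13,000,000,000 × 0.0006847 × 1.006454072 = EUR 8,958,548.34.
The quoted forward overvalues KRW, so borrow EUR, buy KRW at spot, deposit the KRW at 0.27%, and sell the proceeds forward at 0.0006990.
The gap between the two covered legs is EUR 130,496.

EUR 130,496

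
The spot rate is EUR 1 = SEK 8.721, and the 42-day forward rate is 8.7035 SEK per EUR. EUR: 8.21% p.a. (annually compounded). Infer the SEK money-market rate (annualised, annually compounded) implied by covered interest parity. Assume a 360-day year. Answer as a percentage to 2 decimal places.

6.36%

T = 42/360 years.
CIP gives F = S · g_SEK/g_EUR, so g_SEK/g_EUR = 8.7035/8.721 = 0.9979933.
The EUR side grows by (1 + 0.0821)^(42/360) = 1.0092479.
Hence g_SEK = 1.0072226.
r = 1.0072226^(360/42) − 1 = 0.063628 → 6.36%.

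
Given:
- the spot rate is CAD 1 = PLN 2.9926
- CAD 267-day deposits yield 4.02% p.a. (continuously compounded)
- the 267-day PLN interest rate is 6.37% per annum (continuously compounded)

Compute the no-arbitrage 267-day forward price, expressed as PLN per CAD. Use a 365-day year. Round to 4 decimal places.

3.0445

T = 267/365 years.
PLN accumulates by e^(0.0637×267/365) = 1.0476997.
CAD accumulates by e^(0.0402×267/365) = 1.0298432.
Forward (PLN per CAD) = 2.9926 × 1.0476997 / 1.0298432 = 3.044489.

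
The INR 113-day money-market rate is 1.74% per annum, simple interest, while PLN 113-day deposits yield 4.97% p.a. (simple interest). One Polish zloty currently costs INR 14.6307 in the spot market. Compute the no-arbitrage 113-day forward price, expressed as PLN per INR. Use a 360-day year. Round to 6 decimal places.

T = 113/360 years.
INR accumulates by 1 + 0.0174×113/360 = 1.0054617.
PLN growth factor: 1 + 0.0497×113/360 = 1.0156003.
Forward (INR per PLN) = 14.6307 × 1.0054617 / 1.0156003 = 14.48464.
Quoted the other way: 1/14.48464 = 0.069039 PLN per INR.

0.069039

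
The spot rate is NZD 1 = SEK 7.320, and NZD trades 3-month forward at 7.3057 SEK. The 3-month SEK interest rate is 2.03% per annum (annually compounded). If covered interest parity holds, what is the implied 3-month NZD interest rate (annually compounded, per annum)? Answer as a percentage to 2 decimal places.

T = 3/12 years.
CIP gives F = S · g_SEK/g_NZD, so g_SEK/g_NZD = 7.3057/7.32 = 0.9980464.
The SEK side grows by (1 + 0.0203)^(3/12) = 1.0050368.
Hence g_NZD = 1.0070041.
r = 1.0070041^(12/3) − 1 = 0.028312 → 2.83%.

2.83%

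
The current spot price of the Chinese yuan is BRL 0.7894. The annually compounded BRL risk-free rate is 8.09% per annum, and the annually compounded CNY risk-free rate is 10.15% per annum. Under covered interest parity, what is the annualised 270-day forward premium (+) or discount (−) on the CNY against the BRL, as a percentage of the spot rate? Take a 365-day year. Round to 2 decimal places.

-1.87%

T = 270/365 years.
F = S · g_BRL/g_CNY = 0.7894 × 1.0592343/1.0741305 = 0.7784525.
Annualised premium = (F − S)/S × (1/T) = (0.7784525 − 0.7894)/0.7894 ÷ (270/365) = -1.87%.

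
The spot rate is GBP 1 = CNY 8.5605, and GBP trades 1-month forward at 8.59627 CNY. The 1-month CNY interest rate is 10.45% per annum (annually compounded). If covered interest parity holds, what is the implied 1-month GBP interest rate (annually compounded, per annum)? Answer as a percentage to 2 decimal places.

T = 1/12 years.
F/S = 8.59627/8.5605 = 1.0041785 = (growth of CNY) / (growth of GBP).
The CNY side grows by (1 + 0.1045)^(1/12) = 1.0083171.
That pins the GBP growth at 1.0041214.
Annualise: 1.0041214^(12/1) − 1 = 0.050593 = 5.06%.

5.06%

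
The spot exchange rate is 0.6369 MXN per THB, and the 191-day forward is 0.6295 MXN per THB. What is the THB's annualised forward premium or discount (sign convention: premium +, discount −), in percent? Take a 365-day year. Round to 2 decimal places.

-2.22%

T = 191/365 years.
Period premium: (0.6295 − 0.6369)/0.6369 = -0.0116188.
Per annum: -0.0116188 / (191/365) = -0.022203 = -2.22%.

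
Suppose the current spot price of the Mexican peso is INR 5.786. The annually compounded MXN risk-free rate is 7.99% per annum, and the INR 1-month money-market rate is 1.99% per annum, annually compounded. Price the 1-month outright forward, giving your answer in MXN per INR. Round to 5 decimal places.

T = 1/12 years.
INR accumulates by (1 + 0.0199)^(1/12) = 1.0016434.
Growth of 1 MXN over T: (1 + 0.0799)^(1/12) = 1.0064263.
CIP: F = S · (grow INR)/(grow MXN) = 5.786 × 1.0016434/1.0064263 = 5.758503 INR per MXN.
Invert for MXN per INR: 1 / 5.758503 = 0.17366.

0.17366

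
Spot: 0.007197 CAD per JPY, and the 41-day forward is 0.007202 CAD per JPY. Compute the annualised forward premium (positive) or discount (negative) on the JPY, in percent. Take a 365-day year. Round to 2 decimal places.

T = 41/365 years.
Period premium: (0.007202 − 0.007197)/0.007197 = 0.0006947.
×(1/T) gives 0.62% p.a.

+0.62%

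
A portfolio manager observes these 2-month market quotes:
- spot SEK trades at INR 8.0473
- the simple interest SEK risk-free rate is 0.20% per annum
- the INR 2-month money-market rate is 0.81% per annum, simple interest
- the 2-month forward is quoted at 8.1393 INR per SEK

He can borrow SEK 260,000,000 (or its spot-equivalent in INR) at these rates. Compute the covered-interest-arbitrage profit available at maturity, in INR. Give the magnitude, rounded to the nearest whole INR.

INR 21,800,804

T = 2/12 years.
Invest the SEK and cover forward: 260,000,000 × 1.000333333333 × 8.1393 = INR 2,116,923,406.00.
Convert at spot and invest in INR: 260,000,000 × 8.0473 × 1.001350 = INR 2,095,122,602.30.
The quoted forward overvalues SEK, so borrow INR, buy SEK at spot, deposit the SEK at 0.20%, and sell the proceeds forward at 8.1393.
The gap between the two covered legs is INR 21,800,804.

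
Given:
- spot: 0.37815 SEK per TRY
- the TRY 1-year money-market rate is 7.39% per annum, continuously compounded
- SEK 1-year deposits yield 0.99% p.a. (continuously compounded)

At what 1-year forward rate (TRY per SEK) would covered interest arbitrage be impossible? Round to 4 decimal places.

2.8192

T = 1 year.
SEK accumulates by e^(0.0099×1) = 1.0099492.
TRY growth factor: e^(0.0739×1) = 1.0766991.
So F = 0.37815 × 1.0099492 / 1.0766991 = 0.3547066 (SEK/TRY).
Invert for TRY per SEK: 1 / 0.3547066 = 2.8192.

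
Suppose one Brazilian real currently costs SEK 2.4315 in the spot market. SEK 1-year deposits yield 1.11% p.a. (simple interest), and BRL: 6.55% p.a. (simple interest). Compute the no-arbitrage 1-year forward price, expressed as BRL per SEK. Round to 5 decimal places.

T = 1 year.
SEK accumulates by 1 + 0.0111×1 = 1.011100.
Growth of 1 BRL over T: 1 + 0.0655×1 = 1.065500.
CIP: F = S · (grow SEK)/(grow BRL) = 2.4315 × 1.011100/1.065500 = 2.307358 SEK per BRL.
Quoted the other way: 1/2.307358 = 0.43340 BRL per SEK.

0.43340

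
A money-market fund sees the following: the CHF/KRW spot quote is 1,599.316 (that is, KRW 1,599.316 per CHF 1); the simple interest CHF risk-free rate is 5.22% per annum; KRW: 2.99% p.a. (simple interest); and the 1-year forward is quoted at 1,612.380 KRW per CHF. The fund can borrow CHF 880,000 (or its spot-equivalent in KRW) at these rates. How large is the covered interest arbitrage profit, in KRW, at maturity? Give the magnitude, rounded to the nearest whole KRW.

T = 1 year.
Invest the CHF and cover forward: 880,000 × 1.052200 × 1612.380 = KRW 1,492,960,687.68.
Convert at spot and invest in KRW: 880,000 × 1599.316 × 1.029900 = KRW 1,449,479,282.59.
The quoted forward overvalues CHF, so borrow KRW, buy CHF at spot, deposit the CHF at 5.22%, and sell the proceeds forward at 1,612.380.
Profit = 1,492,960,687.68 − 1,449,479,282.59 = KRW 43,481,405.

KRW 43,481,405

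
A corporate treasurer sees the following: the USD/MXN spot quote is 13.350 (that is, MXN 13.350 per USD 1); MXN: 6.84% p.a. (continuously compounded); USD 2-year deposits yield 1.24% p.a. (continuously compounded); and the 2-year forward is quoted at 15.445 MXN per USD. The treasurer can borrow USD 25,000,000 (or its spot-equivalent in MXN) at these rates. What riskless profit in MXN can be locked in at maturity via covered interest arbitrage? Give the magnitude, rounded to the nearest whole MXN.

MXN 13,143,277

T = 2 years.
Keep in USD, deliver into the forward: 25,000,000·1.02511007801·15.445 = MXN 395,820,628.87.
Swap to MXN now, deposit: 25,000,000·13.350·1.14659880583 = MXN 382,677,351.45.
The quoted forward overvalues USD, so borrow MXN, buy USD at spot, deposit the USD at 1.24%, and sell the proceeds forward at 15.445.
Arbitrage profit = |395,820,628.87 − 382,677,351.45| = MXN 13,143,277.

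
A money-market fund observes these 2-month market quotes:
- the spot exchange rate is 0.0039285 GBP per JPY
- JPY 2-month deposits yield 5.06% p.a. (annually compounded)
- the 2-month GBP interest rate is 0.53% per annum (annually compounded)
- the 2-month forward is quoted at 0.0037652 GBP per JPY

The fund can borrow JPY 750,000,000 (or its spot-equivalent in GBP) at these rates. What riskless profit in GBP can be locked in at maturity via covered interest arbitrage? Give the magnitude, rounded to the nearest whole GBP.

T = 2/12 years.
Keep in JPY, deliver into the forward: 750,000,000·1.008260839·0.0037652 = GBP 2,847,227.78.
Swap to GBP now, deposit: 750,000,000·0.0039285·1.000881389 = GBP 2,948,971.90.
The quoted forward undervalues JPY, so borrow JPY, convert to GBP at spot, deposit the GBP at 0.53%, and buy JPY forward at 0.0037652 to cover the loan.
Arbitrage profit = |2,847,227.78 − 2,948,971.90| = GBP 101,744.

GBP 101,744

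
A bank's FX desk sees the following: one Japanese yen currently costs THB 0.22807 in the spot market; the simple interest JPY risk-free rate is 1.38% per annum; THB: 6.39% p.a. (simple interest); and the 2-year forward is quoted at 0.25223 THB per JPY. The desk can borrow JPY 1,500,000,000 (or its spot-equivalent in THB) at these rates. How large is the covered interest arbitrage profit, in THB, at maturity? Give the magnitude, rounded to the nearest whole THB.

THB 2,961,303

T = 2 years.
Invest the JPY and cover forward: 1,500,000,000 × 1.027600 × 0.25223 = THB 388,787,322.00.
Convert at spot and invest in THB: 1,500,000,000 × 0.22807 × 1.127800 = THB 385,826,019.00.
The quoted forward overvalues JPY, so borrow THB, buy JPY at spot, deposit the JPY at 1.38%, and sell the proceeds forward at 0.25223.
Arbitrage profit = |388,787,322.00 − 385,826,019.00| = THB 2,961,303.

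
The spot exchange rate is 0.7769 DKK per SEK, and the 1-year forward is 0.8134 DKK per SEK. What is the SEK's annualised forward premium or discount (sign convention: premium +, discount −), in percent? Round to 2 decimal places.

+4.70%

T = 1 year.
SEK trades forward at +4.69816% vs spot over the period.
×(1/T) gives 4.70% p.a.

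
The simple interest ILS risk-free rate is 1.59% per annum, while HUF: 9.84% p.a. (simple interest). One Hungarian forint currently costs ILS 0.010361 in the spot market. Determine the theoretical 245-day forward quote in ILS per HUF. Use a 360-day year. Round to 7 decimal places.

T = 245/360 years.
ILS accumulates by 1 + 0.0159×245/360 = 1.0108208.
HUF accumulates by 1 + 0.0984×245/360 = 1.0669667.
So F = 0.010361 × 1.0108208 / 1.0669667 = 0.009815784 (ILS/HUF).

0.0098158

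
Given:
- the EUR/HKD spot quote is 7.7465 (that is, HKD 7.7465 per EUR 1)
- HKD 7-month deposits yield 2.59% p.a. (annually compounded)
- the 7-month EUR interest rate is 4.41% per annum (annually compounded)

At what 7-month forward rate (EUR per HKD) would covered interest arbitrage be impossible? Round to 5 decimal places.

T = 7/12 years.
HKD growth factor: (1 + 0.0259)^(7/12) = 1.0150278.
Growth of 1 EUR over T: (1 + 0.0441)^(7/12) = 1.0254934.
So F = 7.7465 × 1.0150278 / 1.0254934 = 7.667444 (HKD/EUR).
Invert for EUR per HKD: 1 / 7.667444 = 0.13042.

0.13042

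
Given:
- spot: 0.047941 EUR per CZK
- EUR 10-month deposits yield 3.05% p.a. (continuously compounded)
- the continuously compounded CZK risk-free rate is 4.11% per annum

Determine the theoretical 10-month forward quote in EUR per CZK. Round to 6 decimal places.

0.047519

T = 10/12 years.
EUR accumulates by e^(0.0305×10/12) = 1.0257424.
CZK growth factor: e^(0.0411×10/12) = 1.0348433.
CIP: F = S · (grow EUR)/(grow CZK) = 0.047941 × 1.0257424/1.0348433 = 0.04751938 EUR per CZK.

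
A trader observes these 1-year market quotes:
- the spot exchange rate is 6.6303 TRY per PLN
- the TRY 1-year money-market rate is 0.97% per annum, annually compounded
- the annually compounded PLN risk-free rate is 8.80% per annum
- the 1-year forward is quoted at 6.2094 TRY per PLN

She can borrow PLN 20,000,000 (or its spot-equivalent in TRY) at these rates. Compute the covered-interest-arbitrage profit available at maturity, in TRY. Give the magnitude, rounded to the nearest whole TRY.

T = 1 year.
Invest the PLN and cover forward: 20,000,000 × 1.088000 × 6.2094 = TRY 135,116,544.00.
Convert at spot and invest in TRY: 20,000,000 × 6.6303 × 1.009700 = TRY 133,892,278.20.
The quoted forward overvalues PLN, so borrow TRY, buy PLN at spot, deposit the PLN at 8.80%, and sell the proceeds forward at 6.2094.
Arbitrage profit = |135,116,544.00 − 133,892,278.20| = TRY 1,224,266.

TRY 1,224,266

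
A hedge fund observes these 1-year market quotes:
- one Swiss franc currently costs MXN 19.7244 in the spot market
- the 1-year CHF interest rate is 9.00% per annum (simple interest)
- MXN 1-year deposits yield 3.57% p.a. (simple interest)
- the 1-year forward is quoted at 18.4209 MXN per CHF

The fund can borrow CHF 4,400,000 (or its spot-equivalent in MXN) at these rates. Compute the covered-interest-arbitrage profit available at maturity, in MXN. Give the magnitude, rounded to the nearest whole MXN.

MXN 1,539,032

T = 1 year.
Keep in CHF, deliver into the forward: 4,400,000·1.090000·18.4209 = MXN 88,346,636.40.
Swap to MXN now, deposit: 4,400,000·19.7244·1.035700 = MXN 89,885,668.75.
The quoted forward undervalues CHF, so borrow CHF, convert to MXN at spot, deposit the MXN at 3.57%, and buy CHF forward at 18.4209 to cover the loan.
The gap between the two covered legs is MXN 1,539,032.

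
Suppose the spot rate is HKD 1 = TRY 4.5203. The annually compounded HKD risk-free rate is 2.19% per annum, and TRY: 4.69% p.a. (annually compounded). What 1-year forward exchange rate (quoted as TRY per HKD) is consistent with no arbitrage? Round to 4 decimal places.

T = 1 year.
TRY accumulates by (1 + 0.0469)^1 = 1.046900.
Growth of 1 HKD over T: (1 + 0.0219)^1 = 1.021900.
So F = 4.5203 × 1.046900 / 1.021900 = 4.630886 (TRY/HKD).

4.6309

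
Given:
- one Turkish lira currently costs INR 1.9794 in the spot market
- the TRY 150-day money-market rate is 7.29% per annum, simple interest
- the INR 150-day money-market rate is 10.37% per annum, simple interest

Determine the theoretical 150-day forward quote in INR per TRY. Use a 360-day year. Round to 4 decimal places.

2.0041

T = 150/360 years.
Growth of 1 INR over T: 1 + 0.1037×150/360 = 1.0432083.
TRY accumulates by 1 + 0.0729×150/360 = 1.030375.
So F = 1.9794 × 1.0432083 / 1.030375 = 2.004053 (INR/TRY).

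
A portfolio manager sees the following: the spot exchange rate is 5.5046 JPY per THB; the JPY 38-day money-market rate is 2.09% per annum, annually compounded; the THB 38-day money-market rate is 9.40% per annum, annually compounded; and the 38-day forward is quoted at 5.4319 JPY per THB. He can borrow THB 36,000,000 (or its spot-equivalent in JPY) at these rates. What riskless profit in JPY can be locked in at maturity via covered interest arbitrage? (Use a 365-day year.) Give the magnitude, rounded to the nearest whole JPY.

JPY 1,206,803

T = 38/365 years.
Route A — deposit THB, sell forward: 36,000,000 × 1.00939715738 × 5.4319 = JPY 197,385,999.09.
Route B — convert at spot, deposit JPY: 36,000,000 × 5.5046 × 1.00215578466 = JPY 198,592,802.36.
The quoted forward undervalues THB, so borrow THB, convert to JPY at spot, deposit the JPY at 2.09%, and buy THB forward at 5.4319 to cover the loan.
Profit = 198,592,802.36 − 197,385,999.09 = JPY 1,206,803.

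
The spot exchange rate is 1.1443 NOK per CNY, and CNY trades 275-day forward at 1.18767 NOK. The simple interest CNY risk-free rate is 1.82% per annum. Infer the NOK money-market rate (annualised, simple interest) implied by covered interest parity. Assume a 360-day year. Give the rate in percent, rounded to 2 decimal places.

T = 275/360 years.
F/S = 1.18767/1.1443 = 1.0379009 = (growth of NOK) / (growth of CNY).
CNY growth factor: 1 + 0.0182×275/360 = 1.0139028.
That pins the NOK growth at 1.0523306.
r = (1.0523306 − 1)/(275/360) = 0.068506 → 6.85%.

6.85%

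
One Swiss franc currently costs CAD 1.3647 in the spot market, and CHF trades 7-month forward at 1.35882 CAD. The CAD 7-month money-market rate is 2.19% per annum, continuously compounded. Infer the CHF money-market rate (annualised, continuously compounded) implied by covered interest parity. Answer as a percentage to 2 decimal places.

T = 7/12 years.
CIP gives F = S · g_CAD/g_CHF, so g_CAD/g_CHF = 1.35882/1.3647 = 0.9956914.
The CAD side grows by e^(0.0219×7/12) = 1.0128569.
That pins the CHF growth at 1.0172398.
r = ln(1.0172398)/(7/12) = 0.029302 → 2.93%.

2.93%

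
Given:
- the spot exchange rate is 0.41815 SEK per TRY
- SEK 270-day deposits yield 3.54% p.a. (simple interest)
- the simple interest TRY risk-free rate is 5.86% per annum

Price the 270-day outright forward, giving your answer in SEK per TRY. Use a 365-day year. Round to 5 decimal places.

T = 270/365 years.
SEK growth factor: 1 + 0.0354×270/365 = 1.0261863.
TRY growth factor: 1 + 0.0586×270/365 = 1.0433479.
Forward (SEK per TRY) = 0.41815 × 1.0261863 / 1.0433479 = 0.4112720.

0.41127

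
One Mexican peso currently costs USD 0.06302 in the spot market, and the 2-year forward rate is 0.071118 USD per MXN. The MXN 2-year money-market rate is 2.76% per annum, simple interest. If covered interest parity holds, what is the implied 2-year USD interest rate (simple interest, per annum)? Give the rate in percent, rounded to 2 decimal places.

9.54%

T = 2 years.
CIP gives F = S · g_USD/g_MXN, so g_USD/g_MXN = 0.071118/0.06302 = 1.1284989.
MXN growth factor: 1 + 0.0276×2 = 1.055200.
That pins the USD growth at 1.190792.
(1.190792 − 1)/T = 0.095396, i.e. 9.54%.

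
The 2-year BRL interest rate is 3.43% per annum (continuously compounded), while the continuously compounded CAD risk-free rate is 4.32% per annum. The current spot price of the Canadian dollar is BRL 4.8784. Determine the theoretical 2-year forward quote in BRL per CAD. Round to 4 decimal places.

4.7923

T = 2 years.
BRL accumulates by e^(0.0343×2) = 1.0710077.
CAD accumulates by e^(0.0432×2) = 1.0902423.
So F = 4.8784 × 1.0710077 / 1.0902423 = 4.792333 (BRL/CAD).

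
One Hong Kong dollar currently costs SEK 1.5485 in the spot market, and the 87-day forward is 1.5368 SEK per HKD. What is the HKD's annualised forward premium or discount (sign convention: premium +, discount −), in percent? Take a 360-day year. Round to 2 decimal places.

-3.13%

T = 87/360 years.
(F − S)/S = (1.5368 − 1.5485)/1.5485 = -0.0075557.
Annualise by dividing by T: -0.0075557 / (87/360) = -0.031265 → -3.13%.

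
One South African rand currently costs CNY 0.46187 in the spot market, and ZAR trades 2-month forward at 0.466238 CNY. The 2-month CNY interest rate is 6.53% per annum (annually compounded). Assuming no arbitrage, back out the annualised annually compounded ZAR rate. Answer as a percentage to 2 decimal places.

T = 2/12 years.
F/S = 0.466238/0.46187 = 1.0094572 = (growth of CNY) / (growth of ZAR).
The CNY side grows by (1 + 0.0653)^(2/12) = 1.0105985.
That pins the ZAR growth at 1.0011306.
Annualise: 1.0011306^(12/2) − 1 = 0.006803 = 0.68%.

0.68%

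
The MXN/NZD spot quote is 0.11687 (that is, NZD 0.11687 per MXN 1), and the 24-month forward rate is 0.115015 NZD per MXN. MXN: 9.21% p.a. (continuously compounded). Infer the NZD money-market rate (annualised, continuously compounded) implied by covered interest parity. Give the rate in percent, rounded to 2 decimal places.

8.41%

T = 2 years.
By CIP, F/S equals the NZD-to-MXN growth ratio: 0.115015/0.11687 = 0.9841277.
The MXN side grows by e^(0.0921×2) = 1.2022563.
So the NZD growth factor = 1.1831737.
r = ln(1.1831737)/2 = 0.084100 → 8.41%.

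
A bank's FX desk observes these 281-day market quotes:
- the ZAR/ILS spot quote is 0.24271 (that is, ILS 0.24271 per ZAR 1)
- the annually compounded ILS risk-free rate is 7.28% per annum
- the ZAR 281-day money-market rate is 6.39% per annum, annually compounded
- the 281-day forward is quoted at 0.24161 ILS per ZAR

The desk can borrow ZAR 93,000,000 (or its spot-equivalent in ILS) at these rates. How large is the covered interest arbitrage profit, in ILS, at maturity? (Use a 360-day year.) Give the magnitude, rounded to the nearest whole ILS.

ILS 261,916

T = 281/360 years.
Route A — deposit ZAR, sell forward: 93,000,000 × 1.0495365703 × 0.24161 = ILS 23,582,803.36.
Route B — convert at spot, deposit ILS: 93,000,000 × 0.24271 × 1.0563834568 = ILS 23,844,719.08.
The quoted forward undervalues ZAR, so borrow ZAR, convert to ILS at spot, deposit the ILS at 7.28%, and buy ZAR forward at 0.24161 to cover the loan.
Arbitrage profit = |23,582,803.36 − 23,844,719.08| = ILS 261,916.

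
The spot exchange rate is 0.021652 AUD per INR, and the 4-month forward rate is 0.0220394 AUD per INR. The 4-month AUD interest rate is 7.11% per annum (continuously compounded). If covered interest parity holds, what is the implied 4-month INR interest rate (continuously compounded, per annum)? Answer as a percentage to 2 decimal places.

1.79%

T = 4/12 years.
F/S = 0.0220394/0.021652 = 1.0178921 = (growth of AUD) / (growth of INR).
AUD growth factor: e^(0.0711×4/12) = 1.0239831.
So the INR growth factor = 1.0059839.
r = ln(1.0059839)/(4/12) = 0.017898 → 1.79%.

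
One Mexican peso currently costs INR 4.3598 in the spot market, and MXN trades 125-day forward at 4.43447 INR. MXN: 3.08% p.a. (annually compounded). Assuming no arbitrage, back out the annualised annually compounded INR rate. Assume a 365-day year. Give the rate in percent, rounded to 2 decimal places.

8.32%

T = 125/365 years.
CIP gives F = S · g_INR/g_MXN, so g_INR/g_MXN = 4.43447/4.3598 = 1.0171269.
MXN growth factor: (1 + 0.0308)^(125/365) = 1.0104429.
Hence g_INR = 1.0277487.
Annualise: 1.0277487^(365/125) − 1 = 0.083203 = 8.32%.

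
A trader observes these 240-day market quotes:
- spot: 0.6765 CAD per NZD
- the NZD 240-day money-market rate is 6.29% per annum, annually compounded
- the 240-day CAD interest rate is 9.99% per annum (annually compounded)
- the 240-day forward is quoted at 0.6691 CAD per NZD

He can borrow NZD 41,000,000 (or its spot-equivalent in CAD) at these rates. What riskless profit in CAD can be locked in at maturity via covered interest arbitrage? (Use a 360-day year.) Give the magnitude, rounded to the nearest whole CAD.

T = 240/360 years.
Route A — deposit NZD, sell forward: 41,000,000 × 1.0415055887 × 0.6691 = CAD 28,571,726.97.
Route B — convert at spot, deposit CAD: 41,000,000 × 0.6765 × 1.0655376538 = CAD 29,554,285.13.
The quoted forward undervalues NZD, so borrow NZD, convert to CAD at spot, deposit the CAD at 9.99%, and buy NZD forward at 0.6691 to cover the loan.
The gap between the two covered legs is CAD 982,558.

CAD 982,558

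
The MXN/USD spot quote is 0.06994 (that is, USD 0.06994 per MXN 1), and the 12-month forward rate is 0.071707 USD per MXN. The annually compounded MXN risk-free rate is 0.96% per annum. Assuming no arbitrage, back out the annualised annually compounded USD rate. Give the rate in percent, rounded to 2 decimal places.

T = 1 year.
F/S = 0.071707/0.06994 = 1.0252645 = (growth of USD) / (growth of MXN).
The MXN side grows by (1 + 0.0096)^1 = 1.009600.
So the USD growth factor = 1.035107.
r = 1.035107^(1/1) − 1 = 0.035107 → 3.51%.

3.51%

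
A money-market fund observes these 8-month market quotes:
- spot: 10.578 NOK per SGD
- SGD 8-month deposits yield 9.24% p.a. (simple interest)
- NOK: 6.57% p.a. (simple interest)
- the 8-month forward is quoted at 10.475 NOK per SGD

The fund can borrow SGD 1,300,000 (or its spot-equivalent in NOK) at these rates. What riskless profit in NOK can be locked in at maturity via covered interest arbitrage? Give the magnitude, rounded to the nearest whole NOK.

T = 8/12 years.
Route A — deposit SGD, sell forward: 1,300,000 × 1.061600 × 10.475 = NOK 14,456,338.00.
Route B — convert at spot, deposit NOK: 1,300,000 × 10.578 × 1.043800 = NOK 14,353,711.32.
The quoted forward overvalues SGD, so borrow NOK, buy SGD at spot, deposit the SGD at 9.24%, and sell the proceeds forward at 10.475.
Profit = 14,456,338.00 − 14,353,711.32 = NOK 102,627.

NOK 102,627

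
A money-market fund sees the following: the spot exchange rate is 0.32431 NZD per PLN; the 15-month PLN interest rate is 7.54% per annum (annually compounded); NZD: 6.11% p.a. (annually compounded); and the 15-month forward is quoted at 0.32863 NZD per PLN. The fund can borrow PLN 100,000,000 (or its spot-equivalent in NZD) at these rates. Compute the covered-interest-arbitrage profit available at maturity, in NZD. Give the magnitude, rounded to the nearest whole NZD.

T = 15/12 years.
Route A — deposit PLN, sell forward: 100,000,000 × 1.0951220922 × 0.32863 = NZD 35,988,997.32.
Route B — convert at spot, deposit NZD: 100,000,000 × 0.32431 × 1.0769496344 = NZD 34,926,553.59.
The quoted forward overvalues PLN, so borrow NZD, buy PLN at spot, deposit the PLN at 7.54%, and sell the proceeds forward at 0.32863.
Arbitrage profit = |35,988,997.32 − 34,926,553.59| = NZD 1,062,444.

NZD 1,062,444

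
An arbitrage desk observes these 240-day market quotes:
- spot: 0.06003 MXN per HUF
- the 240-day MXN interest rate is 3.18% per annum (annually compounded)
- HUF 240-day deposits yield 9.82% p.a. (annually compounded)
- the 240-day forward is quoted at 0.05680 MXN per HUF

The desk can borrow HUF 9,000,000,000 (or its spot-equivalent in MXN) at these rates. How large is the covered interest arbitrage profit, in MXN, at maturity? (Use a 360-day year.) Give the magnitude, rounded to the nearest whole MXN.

MXN 7,522,418

T = 240/360 years.
Invest the HUF and cover forward: 9,000,000,000 × 1.06443944433 × 0.05680 = MXN 544,141,443.94.
Convert at spot and invest in MXN: 9,000,000,000 × 0.06003 × 1.02108919917 = MXN 551,663,861.64.
The quoted forward undervalues HUF, so borrow HUF, convert to MXN at spot, deposit the MXN at 3.18%, and buy HUF forward at 0.05680 to cover the loan.
The gap between the two covered legs is MXN 7,522,418.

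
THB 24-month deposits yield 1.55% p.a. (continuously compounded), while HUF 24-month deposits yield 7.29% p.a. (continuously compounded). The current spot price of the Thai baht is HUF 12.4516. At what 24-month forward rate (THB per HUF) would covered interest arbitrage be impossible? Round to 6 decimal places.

0.071601

T = 2 years.
Growth of 1 HUF over T: e^(0.0729×2) = 1.1569648.
THB growth factor: e^(0.0155×2) = 1.0314855.
So F = 12.4516 × 1.1569648 / 1.0314855 = 13.96633 (HUF/THB).
Quoted the other way: 1/13.96633 = 0.071601 THB per HUF.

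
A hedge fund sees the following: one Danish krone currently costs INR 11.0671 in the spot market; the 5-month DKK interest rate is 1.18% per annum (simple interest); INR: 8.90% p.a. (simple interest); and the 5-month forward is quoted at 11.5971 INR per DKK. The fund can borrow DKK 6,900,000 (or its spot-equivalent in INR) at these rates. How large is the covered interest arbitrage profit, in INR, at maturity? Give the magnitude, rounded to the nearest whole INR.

T = 5/12 years.
Keep in DKK, deliver into the forward: 6,900,000·1.0049166667·11.5971 = INR 80,413,421.62.
Swap to INR now, deposit: 6,900,000·11.0671·1.0370833333 = INR 79,194,784.21.
The quoted forward overvalues DKK, so borrow INR, buy DKK at spot, deposit the DKK at 1.18%, and sell the proceeds forward at 11.5971.
The gap between the two covered legs is INR 1,218,637.

INR 1,218,637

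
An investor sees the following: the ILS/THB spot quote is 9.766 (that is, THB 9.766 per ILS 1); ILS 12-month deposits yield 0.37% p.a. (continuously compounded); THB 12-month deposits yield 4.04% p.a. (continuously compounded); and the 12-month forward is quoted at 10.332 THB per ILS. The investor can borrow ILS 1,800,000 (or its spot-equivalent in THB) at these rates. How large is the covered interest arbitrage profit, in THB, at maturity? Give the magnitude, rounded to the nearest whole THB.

T = 1 year.
Route A — deposit ILS, sell forward: 1,800,000 × 1.0037068534 × 10.332 = THB 18,666,538.58.
Route B — convert at spot, deposit THB: 1,800,000 × 9.766 × 1.0412271818 = THB 18,303,524.38.
The quoted forward overvalues ILS, so borrow THB, buy ILS at spot, deposit the ILS at 0.37%, and sell the proceeds forward at 10.332.
Profit = 18,666,538.58 − 18,303,524.38 = THB 363,014.

THB 363,014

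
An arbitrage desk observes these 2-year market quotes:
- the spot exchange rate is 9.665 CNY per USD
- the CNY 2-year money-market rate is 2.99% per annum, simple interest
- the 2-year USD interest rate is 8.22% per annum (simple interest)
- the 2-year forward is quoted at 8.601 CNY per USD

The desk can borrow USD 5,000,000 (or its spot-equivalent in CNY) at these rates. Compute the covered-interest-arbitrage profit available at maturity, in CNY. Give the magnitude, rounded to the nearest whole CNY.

T = 2 years.
Keep in USD, deliver into the forward: 5,000,000·1.164400·8.601 = CNY 50,075,022.00.
Swap to CNY now, deposit: 5,000,000·9.665·1.059800 = CNY 51,214,835.00.
The quoted forward undervalues USD, so borrow USD, convert to CNY at spot, deposit the CNY at 2.99%, and buy USD forward at 8.601 to cover the loan.
The gap between the two covered legs is CNY 1,139,813.

CNY 1,139,813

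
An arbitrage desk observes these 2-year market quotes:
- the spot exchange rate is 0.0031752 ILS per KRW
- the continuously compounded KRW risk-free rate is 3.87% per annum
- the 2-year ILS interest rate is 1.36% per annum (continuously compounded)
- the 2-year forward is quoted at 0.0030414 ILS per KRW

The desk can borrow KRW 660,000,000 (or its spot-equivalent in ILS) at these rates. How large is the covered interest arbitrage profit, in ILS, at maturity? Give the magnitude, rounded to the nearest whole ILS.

T = 2 years.
Invest the KRW and cover forward: 660,000,000 × 1.08047418 × 0.0030414 = ILS 2,168,861.75.
Convert at spot and invest in ILS: 660,000,000 × 0.0031752 × 1.027573297 = ILS 2,153,415.48.
The quoted forward overvalues KRW, so borrow ILS, buy KRW at spot, deposit the KRW at 3.87%, and sell the proceeds forward at 0.0030414.
The gap between the two covered legs is ILS 15,446.

ILS 15,446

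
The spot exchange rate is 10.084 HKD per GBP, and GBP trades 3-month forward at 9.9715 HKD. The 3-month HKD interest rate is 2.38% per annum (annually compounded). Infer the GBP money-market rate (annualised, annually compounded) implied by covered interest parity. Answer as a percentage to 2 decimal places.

T = 3/12 years.
CIP gives F = S · g_HKD/g_GBP, so g_HKD/g_GBP = 9.9715/10.084 = 0.9888437.
The HKD side grows by (1 + 0.0238)^(3/12) = 1.0058976.
Hence g_GBP = 1.0172463.
r = 1.0172463^(12/3) − 1 = 0.070790 → 7.08%.

7.08%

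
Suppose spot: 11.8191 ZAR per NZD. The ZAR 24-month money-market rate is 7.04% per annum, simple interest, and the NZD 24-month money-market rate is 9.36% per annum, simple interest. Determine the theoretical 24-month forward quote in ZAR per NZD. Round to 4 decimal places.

T = 2 years.
Growth of 1 ZAR over T: 1 + 0.0704×2 = 1.140800.
NZD accumulates by 1 + 0.0936×2 = 1.187200.
So F = 11.8191 × 1.140800 / 1.187200 = 11.357168 (ZAR/NZD).

11.3572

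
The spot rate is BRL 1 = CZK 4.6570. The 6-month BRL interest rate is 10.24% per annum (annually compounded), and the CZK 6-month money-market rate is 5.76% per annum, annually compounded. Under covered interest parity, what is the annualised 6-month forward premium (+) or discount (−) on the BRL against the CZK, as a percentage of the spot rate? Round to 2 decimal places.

-4.11%

T = 6/12 years.
No-arbitrage forward: 4.657 × 1.0283968 / 1.0499524 = 4.5613914 CZK/BRL.
Annualised premium = (F − S)/S × (1/T) = (4.5613914 − 4.657)/4.657 ÷ (6/12) = -4.11%.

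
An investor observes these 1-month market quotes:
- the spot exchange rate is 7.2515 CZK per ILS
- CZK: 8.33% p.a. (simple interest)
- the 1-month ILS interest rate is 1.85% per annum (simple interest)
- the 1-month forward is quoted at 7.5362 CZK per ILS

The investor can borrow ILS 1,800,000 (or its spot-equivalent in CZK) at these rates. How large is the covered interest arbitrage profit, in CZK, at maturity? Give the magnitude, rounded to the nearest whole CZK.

T = 1/12 years.
Keep in ILS, deliver into the forward: 1,800,000·1.0015416667·7.5362 = CZK 13,586,072.96.
Swap to CZK now, deposit: 1,800,000·7.2515·1.0069416667 = CZK 13,143,307.49.
The quoted forward overvalues ILS, so borrow CZK, buy ILS at spot, deposit the ILS at 1.85%, and sell the proceeds forward at 7.5362.
The gap between the two covered legs is CZK 442,765.

CZK 442,765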